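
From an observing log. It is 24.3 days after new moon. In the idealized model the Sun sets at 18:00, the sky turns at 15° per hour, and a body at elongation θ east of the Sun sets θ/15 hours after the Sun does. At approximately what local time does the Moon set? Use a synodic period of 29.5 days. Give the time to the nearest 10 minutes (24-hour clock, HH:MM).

The Moon has covered 24.3/29.5 of its cycle, so θ ≈ 360° × 24.3/29.5 = 296.5°.
The Moon trails the Sun by θ/15 = 296.5/15 ≈ 19.77 hours.
18:00 + 19.769 h ≈ 13:46 → 13:50 to the nearest ten minutes.

13:50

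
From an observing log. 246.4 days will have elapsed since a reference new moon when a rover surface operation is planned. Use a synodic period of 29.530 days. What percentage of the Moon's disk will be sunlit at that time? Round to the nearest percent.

78%

246.4 d spans 8 complete synodic months (8 × 29.530 = 236.24 d) plus 10.16 d.
Elongation θ = 360° × 10.16/29.530 ≈ 123.9°.
Illuminated fraction = (1 − cos 123.9°)/2 = (1 − (-0.557))/2 ≈ 0.779, so 78%.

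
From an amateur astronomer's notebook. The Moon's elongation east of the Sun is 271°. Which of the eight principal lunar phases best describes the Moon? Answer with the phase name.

last quarter

271° lies in the last quarter sector of the 8-phase cycle.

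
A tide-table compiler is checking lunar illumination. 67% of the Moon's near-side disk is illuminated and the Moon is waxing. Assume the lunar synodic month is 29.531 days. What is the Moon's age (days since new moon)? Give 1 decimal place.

9.0 days

Invert f = (1 − cos θ)/2 to get cos θ = 1 − 2(0.67) = -0.340, hence θ₀ = arccos -0.340 = 109.9°.
The Moon is waxing (0°–180°), so θ = 109.9° directly.
Age = 29.531 × 109.9°/360° ≈ 9.01 days.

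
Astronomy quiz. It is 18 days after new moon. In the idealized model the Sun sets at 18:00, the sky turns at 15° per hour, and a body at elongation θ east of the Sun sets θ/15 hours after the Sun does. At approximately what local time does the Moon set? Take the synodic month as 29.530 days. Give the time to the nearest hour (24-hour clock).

09:00

Elongation θ = 360° × 18/29.530 ≈ 219.4°.
Delay after the Sun = 219.4° / (15°/h) ≈ 14.63 h.
18:00 + 14.63 h ≈ 08:38 → 09:00 to the nearest hour.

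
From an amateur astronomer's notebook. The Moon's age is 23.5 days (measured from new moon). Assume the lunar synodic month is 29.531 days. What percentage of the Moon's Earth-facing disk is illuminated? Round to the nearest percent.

36%

The Moon has covered 23.5/29.531 of its cycle, so θ ≈ 360° × 23.5/29.531 = 286.5°.
Illuminated fraction = (1 − cos 286.5°)/2 = (1 − 0.284)/2 ≈ 0.358, so 36%.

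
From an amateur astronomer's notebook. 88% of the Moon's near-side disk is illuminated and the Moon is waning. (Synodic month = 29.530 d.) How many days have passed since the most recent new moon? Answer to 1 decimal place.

18.1 days

Invert f = (1 − cos θ)/2 to get cos θ = 1 − 2(0.88) = -0.760, hence θ₀ = arccos -0.760 = 139.5°.
Since the Moon is past full (waning), take the reflex angle: θ = 360° − 139.5° = 220.5°.
At 360°/29.530 d per day, 220.5° corresponds to 18.09 days.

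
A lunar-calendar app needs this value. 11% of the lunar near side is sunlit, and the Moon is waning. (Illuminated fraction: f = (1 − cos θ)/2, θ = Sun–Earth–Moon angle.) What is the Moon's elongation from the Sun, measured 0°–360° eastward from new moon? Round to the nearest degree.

321°

From f = (1 − cos θ)/2: cos θ = 1 − 2×0.11 = 0.780; arccos → 38.7°.
Waning ⇒ past full, so θ = 360° − 38.7° = 321.3°.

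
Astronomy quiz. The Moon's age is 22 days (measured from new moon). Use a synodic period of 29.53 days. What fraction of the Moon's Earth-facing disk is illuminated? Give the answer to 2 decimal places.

0.52

Phase angle: θ = 360°·(22 d)/(29.53 d) = 268.2°.
With cos θ = (-0.031), the lit fraction is (1 − (-0.031))/2 ≈ 0.516.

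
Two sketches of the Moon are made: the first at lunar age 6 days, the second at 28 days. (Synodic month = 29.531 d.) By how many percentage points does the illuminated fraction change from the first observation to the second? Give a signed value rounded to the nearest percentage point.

-33 pp

θ₁ = 360° × 6/29.531 = 73.1°, f₁ = (1 − cos θ₁)/2 = 0.355.
θ₂ = 360° × 28/29.531 = 341.3°, f₂ = (1 − cos θ₂)/2 = 0.026.
Change = f₂ − f₁ = -0.329 → -33 percentage points.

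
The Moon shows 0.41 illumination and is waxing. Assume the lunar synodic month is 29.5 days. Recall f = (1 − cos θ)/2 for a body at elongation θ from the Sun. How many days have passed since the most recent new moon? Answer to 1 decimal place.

From f = (1 − cos θ)/2: cos θ = 1 − 2×0.41 = 0.180; arccos → 79.6°.
Waxing ⇒ before full, so θ = 79.6°.
Age = 29.5 × 79.6°/360° ≈ 6.53 days.

6.5 days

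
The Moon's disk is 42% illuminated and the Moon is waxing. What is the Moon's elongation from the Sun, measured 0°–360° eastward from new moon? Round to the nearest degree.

cos θ = 1 − 2f = 0.160, giving a principal value of 80.8°.
Waxing ⇒ before full, so θ = 80.8°.

81°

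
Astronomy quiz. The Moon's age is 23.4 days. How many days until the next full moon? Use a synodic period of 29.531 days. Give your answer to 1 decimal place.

Full moon occurs at elongation 180°, i.e. at age 29.531 × 180/360 = 14.765 d.
Already past this cycle's full moon; the next is at 14.765 + 29.531 = 44.296 d, so 44.296 − 23.4 = 20.896 days.

20.9 days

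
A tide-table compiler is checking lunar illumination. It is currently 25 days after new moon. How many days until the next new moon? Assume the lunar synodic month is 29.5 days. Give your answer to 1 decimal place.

4.5 days

The next new moon completes the synodic month: 29.5 − 25 = 4.500 days.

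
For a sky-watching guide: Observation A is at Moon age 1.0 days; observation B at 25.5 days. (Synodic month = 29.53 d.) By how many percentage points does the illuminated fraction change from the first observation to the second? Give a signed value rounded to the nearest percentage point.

θ₁ = 360° × 1.0/29.53 = 12.2°, f₁ = (1 − cos θ₁)/2 = 0.011.
θ₂ = 360° × 25.5/29.53 = 310.9°, f₂ = (1 − cos θ₂)/2 = 0.173.
Change = f₂ − f₁ = +0.162 → +16 percentage points.

+16 pp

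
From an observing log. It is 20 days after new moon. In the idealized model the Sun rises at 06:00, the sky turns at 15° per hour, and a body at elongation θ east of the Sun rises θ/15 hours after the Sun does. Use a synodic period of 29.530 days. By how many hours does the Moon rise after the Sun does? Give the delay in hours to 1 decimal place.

16.3 h

Phase angle: θ = 360°·(20 d)/(29.530 d) = 243.8°.
Delay after the Sun = 243.8° / (15°/h) ≈ 16.25 h.
So the Moon rises 16.25 h after the Sun.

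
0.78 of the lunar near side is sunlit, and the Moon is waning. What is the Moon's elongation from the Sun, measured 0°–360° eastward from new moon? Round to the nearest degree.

236°

cos θ = 1 − 2f = -0.560, giving a principal value of 124.1°.
Waning ⇒ past full, so θ = 360° − 124.1° = 235.9°.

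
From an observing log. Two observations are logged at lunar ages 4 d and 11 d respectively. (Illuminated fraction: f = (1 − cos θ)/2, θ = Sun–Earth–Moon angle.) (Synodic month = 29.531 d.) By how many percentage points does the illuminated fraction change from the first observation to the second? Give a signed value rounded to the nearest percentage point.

+68 percentage points

First observation: θ = 360°·4/29.531 = 48.8°, so f = 0.170.
Second observation: θ = 134.1°, f = 0.848.
Δf = 0.848 − 0.170 = +0.678, i.e. +68 pp.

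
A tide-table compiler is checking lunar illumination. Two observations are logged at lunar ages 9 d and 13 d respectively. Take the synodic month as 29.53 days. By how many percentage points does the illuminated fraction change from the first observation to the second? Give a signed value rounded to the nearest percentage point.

First observation: θ = 360°·9/29.53 = 109.7°, so f = 0.669.
Second observation: θ = 158.5°, f = 0.965.
Δf = 0.965 − 0.669 = +0.296, i.e. +30 pp.

+30 pp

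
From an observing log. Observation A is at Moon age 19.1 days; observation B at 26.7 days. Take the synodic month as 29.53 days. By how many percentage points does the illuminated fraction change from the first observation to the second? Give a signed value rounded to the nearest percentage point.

-71 percentage points

θ₁ = 360° × 19.1/29.53 = 232.8°, f₁ = (1 − cos θ₁)/2 = 0.802.
θ₂ = 360° × 26.7/29.53 = 325.5°, f₂ = (1 − cos θ₂)/2 = 0.088.
Change = f₂ − f₁ = -0.714 → -71 percentage points.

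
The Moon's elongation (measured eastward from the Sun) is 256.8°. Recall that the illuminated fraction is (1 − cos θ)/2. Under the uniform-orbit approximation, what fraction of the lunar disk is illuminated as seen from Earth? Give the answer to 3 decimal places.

0.614

Half-versine of 256.8°: (1 − (-0.228))/2 = 0.614.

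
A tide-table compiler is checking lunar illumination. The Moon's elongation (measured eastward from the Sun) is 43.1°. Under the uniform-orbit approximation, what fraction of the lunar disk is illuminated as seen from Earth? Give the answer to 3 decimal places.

0.135

Half-versine of 43.1°: (1 − 0.730)/2 = 0.135.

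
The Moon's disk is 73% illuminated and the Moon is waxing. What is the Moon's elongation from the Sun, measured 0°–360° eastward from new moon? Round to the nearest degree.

117°

cos θ = 1 − 2f = -0.460, giving a principal value of 117.4°.
Waxing ⇒ before full, so θ = 117.4°.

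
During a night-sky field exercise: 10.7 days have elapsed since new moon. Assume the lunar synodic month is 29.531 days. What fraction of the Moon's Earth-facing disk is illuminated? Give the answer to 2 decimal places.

Phase angle: θ = 360°·(10.7 d)/(29.531 d) = 130.4°.
cos 130.4° = (-0.649), so f = (1 − (-0.649))/2 = 0.824.

0.82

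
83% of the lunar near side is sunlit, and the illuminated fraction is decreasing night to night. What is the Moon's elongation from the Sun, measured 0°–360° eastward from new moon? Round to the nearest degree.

229°

Invert f = (1 − cos θ)/2 to get cos θ = 1 − 2(0.83) = -0.660, hence θ₀ = arccos -0.660 = 131.3°.
Waning ⇒ past full, so θ = 360° − 131.3° = 228.7°.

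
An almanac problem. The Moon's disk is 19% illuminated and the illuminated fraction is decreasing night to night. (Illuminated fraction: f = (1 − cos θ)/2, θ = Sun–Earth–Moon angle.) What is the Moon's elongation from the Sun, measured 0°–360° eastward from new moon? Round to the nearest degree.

308°

From f = (1 − cos θ)/2: cos θ = 1 − 2×0.19 = 0.620; arccos → 51.7°.
Since the Moon is past full (waning), take the reflex angle: θ = 360° − 51.7° = 308.3°.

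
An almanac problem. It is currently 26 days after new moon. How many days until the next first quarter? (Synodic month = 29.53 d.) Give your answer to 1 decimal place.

First quarter is 0.25 of the way through the cycle: age 0.25 × 29.53 = 7.383 d.
This lunation's first quarter (7.383 d) has passed, so add one period: 36.913 − 26 = 10.913 days.

10.9 days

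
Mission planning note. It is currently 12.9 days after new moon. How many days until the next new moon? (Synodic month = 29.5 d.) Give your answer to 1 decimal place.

The next new moon completes the synodic month: 29.5 − 12.9 = 16.600 days.

16.6 days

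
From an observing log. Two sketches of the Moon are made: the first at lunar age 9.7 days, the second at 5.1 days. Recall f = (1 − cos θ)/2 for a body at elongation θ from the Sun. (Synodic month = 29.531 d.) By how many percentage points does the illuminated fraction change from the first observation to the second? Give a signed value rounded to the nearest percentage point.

-47 pp

θ₁ = 360° × 9.7/29.531 = 118.2°, f₁ = (1 − cos θ₁)/2 = 0.737.
θ₂ = 360° × 5.1/29.531 = 62.2°, f₂ = (1 − cos θ₂)/2 = 0.267.
Change = f₂ − f₁ = -0.470 → -47 percentage points.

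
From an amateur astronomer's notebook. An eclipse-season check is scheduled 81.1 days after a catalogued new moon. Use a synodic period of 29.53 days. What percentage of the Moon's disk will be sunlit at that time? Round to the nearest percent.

51%

81.1/29.53 = 2.746 lunations, so 2 complete cycles and 22.04 d into the next.
The Moon has covered 22.04/29.53 of its cycle, so θ ≈ 360° × 22.04/29.53 = 268.7°.
Illuminated fraction = (1 − cos 268.7°)/2 = (1 − (-0.023))/2 ≈ 0.511, so 51%.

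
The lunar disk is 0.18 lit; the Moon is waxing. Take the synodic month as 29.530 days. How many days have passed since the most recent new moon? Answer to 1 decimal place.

From f = (1 − cos θ)/2: cos θ = 1 − 2×0.18 = 0.640; arccos → 50.2°.
Waxing ⇒ before full, so θ = 50.2°.
That fraction of the synodic month is 50.2/360 × 29.530 d ≈ 4.12 d.

4.1 days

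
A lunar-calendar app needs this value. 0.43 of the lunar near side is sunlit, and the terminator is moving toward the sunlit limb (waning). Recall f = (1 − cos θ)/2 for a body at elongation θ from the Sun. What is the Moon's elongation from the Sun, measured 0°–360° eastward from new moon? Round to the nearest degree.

From f = (1 − cos θ)/2: cos θ = 1 − 2×0.43 = 0.140; arccos → 82.0°.
A waning Moon lies in 180°–360°, so θ = 360° − 82.0° = 278.0°.

278°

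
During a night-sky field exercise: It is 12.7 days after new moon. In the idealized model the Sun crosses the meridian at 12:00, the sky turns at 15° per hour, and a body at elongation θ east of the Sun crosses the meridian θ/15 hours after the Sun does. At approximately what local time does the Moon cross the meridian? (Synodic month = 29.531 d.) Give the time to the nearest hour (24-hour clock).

22:00

The Moon has covered 12.7/29.531 of its cycle, so θ ≈ 360° × 12.7/29.531 = 154.8°.
The Moon trails the Sun by θ/15 = 154.8/15 ≈ 10.32 hours.
12:00 + 10.32 h ≈ 22:19 → 22:00 to the nearest hour.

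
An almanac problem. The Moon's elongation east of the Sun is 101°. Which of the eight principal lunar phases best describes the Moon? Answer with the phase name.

first quarter

101° lies in the first quarter sector of the 8-phase cycle.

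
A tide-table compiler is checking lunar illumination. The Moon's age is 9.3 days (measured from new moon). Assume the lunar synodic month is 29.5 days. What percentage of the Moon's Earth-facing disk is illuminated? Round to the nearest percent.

Elongation θ = 360° × 9.3/29.5 ≈ 113.5°.
cos 113.5° = (-0.399), so f = (1 − (-0.399))/2 = 0.699, so 70%.

70%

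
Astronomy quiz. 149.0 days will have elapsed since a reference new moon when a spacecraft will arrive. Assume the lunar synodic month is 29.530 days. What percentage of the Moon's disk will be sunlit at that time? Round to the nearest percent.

2%

149.0 d spans 5 complete synodic months (5 × 29.530 = 147.65 d) plus 1.35 d.
The Moon has covered 1.35/29.530 of its cycle, so θ ≈ 360° × 1.35/29.530 = 16.5°.
cos 16.5° = 0.959, so f = (1 − 0.959)/2 = 0.020, so 2%.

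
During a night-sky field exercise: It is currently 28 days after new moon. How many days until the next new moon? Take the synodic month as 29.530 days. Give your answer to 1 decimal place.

One full lunation from the last new moon is 29.530 d; remaining = 29.530 − 28 = 1.530 d.

1.5 days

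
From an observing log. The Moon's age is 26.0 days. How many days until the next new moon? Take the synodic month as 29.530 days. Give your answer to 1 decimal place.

The next new moon completes the synodic month: 29.530 − 26.0 = 3.530 days.

3.5 days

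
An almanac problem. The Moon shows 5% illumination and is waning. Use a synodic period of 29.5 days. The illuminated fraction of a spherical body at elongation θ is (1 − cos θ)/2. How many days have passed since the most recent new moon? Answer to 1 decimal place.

From f = (1 − cos θ)/2: cos θ = 1 − 2×0.05 = 0.900; arccos → 25.8°.
A waning Moon lies in 180°–360°, so θ = 360° − 25.8° = 334.2°.
That fraction of the synodic month is 334.2/360 × 29.5 d ≈ 27.38 d.

27.4 days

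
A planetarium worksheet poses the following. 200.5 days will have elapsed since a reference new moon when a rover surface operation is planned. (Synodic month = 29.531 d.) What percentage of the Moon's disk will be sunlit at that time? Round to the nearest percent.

200.5/29.531 = 6.789 lunations, so 6 complete cycles and 23.31 d into the next.
Elongation θ = 360° × 23.31/29.531 ≈ 284.2°.
cos 284.2° = 0.245, so f = (1 − 0.245)/2 = 0.377, so 38%.

38%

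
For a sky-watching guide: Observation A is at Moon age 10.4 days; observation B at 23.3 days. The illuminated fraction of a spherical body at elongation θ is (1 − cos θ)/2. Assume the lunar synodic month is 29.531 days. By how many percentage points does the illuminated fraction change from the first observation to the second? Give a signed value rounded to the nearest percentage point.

θ₁ = 360° × 10.4/29.531 = 126.8°, f₁ = (1 − cos θ₁)/2 = 0.799.
θ₂ = 360° × 23.3/29.531 = 284.0°, f₂ = (1 − cos θ₂)/2 = 0.379.
Change = f₂ − f₁ = -0.421 → -42 percentage points.

-42 pp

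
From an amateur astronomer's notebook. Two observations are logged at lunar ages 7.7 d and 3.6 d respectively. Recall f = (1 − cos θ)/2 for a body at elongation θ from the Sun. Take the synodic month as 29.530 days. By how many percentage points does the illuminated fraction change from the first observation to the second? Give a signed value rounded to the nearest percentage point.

-39 pp

First observation: θ = 360°·7.7/29.530 = 93.9°, so f = 0.534.
Second observation: θ = 43.9°, f = 0.140.
Δf = 0.140 − 0.534 = -0.394, i.e. -39 pp.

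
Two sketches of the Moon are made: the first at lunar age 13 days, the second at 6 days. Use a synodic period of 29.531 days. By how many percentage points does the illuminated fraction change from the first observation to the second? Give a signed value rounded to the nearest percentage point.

θ₁ = 360° × 13/29.531 = 158.5°, f₁ = (1 − cos θ₁)/2 = 0.965.
θ₂ = 360° × 6/29.531 = 73.1°, f₂ = (1 − cos θ₂)/2 = 0.355.
Change = f₂ − f₁ = -0.610 → -61 percentage points.

-61 pp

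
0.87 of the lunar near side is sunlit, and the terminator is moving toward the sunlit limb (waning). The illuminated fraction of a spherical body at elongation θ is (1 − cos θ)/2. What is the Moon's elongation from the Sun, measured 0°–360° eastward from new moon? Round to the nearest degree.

From f = (1 − cos θ)/2: cos θ = 1 − 2×0.87 = -0.740; arccos → 137.7°.
Waning ⇒ past full, so θ = 360° − 137.7° = 222.3°.

222°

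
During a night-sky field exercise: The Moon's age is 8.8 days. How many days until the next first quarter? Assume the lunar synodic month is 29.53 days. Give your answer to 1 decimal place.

28.1 days

First quarter is 0.25 of the way through the cycle: age 0.25 × 29.53 = 7.383 d.
Already past this cycle's first quarter; the next is at 7.383 + 29.53 = 36.913 d, so 36.913 − 8.8 = 28.113 days.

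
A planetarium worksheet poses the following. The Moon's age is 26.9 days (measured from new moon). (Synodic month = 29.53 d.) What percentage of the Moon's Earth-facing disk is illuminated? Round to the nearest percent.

8%

Elongation θ = 360° × 26.9/29.53 ≈ 327.9°.
Illuminated fraction = (1 − cos 327.9°)/2 = (1 − 0.847)/2 ≈ 0.076, so 8%.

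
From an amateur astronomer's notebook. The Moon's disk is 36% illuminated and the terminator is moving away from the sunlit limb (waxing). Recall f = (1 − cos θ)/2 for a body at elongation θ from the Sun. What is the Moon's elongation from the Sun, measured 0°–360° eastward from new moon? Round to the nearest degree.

74°

cos θ = 1 − 2f = 0.280, giving a principal value of 73.7°.
The Moon is waxing (0°–180°), so θ = 73.7° directly.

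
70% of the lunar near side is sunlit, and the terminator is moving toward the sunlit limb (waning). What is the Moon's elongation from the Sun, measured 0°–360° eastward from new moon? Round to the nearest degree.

Invert f = (1 − cos θ)/2 to get cos θ = 1 − 2(0.70) = -0.400, hence θ₀ = arccos -0.400 = 113.6°.
Since the Moon is past full (waning), take the reflex angle: θ = 360° − 113.6° = 246.4°.

246°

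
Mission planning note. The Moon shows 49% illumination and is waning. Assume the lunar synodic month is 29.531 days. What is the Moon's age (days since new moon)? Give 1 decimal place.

Invert f = (1 − cos θ)/2 to get cos θ = 1 − 2(0.49) = 0.020, hence θ₀ = arccos 0.020 = 88.9°.
A waning Moon lies in 180°–360°, so θ = 360° − 88.9° = 271.1°.
That fraction of the synodic month is 271.1/360 × 29.531 d ≈ 22.24 d.

22.2 days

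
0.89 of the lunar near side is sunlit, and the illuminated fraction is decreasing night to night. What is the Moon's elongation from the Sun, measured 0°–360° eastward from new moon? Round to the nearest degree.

Invert f = (1 − cos θ)/2 to get cos θ = 1 − 2(0.89) = -0.780, hence θ₀ = arccos -0.780 = 141.3°.
A waning Moon lies in 180°–360°, so θ = 360° − 141.3° = 218.7°.

219°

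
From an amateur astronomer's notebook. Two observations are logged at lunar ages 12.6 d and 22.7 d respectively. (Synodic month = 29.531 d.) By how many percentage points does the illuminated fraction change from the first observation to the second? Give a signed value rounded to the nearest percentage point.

First observation: θ = 360°·12.6/29.531 = 153.6°, so f = 0.948.
Second observation: θ = 276.7°, f = 0.441.
Δf = 0.441 − 0.948 = -0.506, i.e. -51 pp.

-51 percentage points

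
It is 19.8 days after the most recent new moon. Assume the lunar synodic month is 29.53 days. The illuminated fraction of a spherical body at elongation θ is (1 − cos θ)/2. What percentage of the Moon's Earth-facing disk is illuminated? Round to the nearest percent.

Phase angle: θ = 360°·(19.8 d)/(29.53 d) = 241.4°.
cos 241.4° = (-0.479), so f = (1 − (-0.479))/2 = 0.739, so 74%.

74%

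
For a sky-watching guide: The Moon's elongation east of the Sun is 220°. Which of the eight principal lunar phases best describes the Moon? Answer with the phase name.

220° lies in the waning gibbous sector of the 8-phase cycle.

waning gibbous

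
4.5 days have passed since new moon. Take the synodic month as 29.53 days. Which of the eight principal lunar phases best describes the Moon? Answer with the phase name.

At 4.5/29.53 of the cycle, θ ≈ 55° — the waxing crescent range.

waxing crescent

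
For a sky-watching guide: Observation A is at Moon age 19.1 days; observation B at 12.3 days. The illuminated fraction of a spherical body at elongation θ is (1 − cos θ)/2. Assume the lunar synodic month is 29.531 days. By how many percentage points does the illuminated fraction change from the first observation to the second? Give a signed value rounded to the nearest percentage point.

+13 percentage points

θ₁ = 360° × 19.1/29.531 = 232.8°, f₁ = (1 − cos θ₁)/2 = 0.802.
θ₂ = 360° × 12.3/29.531 = 149.9°, f₂ = (1 − cos θ₂)/2 = 0.933.
Change = f₂ − f₁ = +0.131 → +13 percentage points.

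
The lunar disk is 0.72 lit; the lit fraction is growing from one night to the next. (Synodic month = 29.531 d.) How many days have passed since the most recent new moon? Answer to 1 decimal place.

9.5 days

From f = (1 − cos θ)/2: cos θ = 1 − 2×0.72 = -0.440; arccos → 116.1°.
The Moon is waxing (0°–180°), so θ = 116.1° directly.
At 360°/29.531 d per day, 116.1° corresponds to 9.52 days.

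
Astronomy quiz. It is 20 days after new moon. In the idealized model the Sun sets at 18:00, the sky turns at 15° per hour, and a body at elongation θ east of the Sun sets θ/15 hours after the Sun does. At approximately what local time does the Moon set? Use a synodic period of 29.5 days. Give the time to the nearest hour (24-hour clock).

10:00

Elongation θ = 360° × 20/29.5 ≈ 244.1°.
The Moon trails the Sun by θ/15 = 244.1/15 ≈ 16.27 hours.
18:00 + 16.27 h ≈ 10:16 → 10:00 to the nearest hour.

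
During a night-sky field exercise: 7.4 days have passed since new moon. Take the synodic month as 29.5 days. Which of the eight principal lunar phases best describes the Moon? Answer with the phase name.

first quarter

At 7.4/29.5 of the cycle, θ ≈ 90° — the first quarter range.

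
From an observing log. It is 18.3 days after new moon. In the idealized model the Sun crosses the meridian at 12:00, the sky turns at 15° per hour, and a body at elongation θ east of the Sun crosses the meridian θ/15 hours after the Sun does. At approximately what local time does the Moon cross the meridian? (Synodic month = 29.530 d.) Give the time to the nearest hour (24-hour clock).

Elongation θ = 360° × 18.3/29.530 ≈ 223.1°.
Delay after the Sun = 223.1° / (15°/h) ≈ 14.87 h.
12:00 + 14.87 h ≈ 02:52 → 03:00 to the nearest hour.

03:00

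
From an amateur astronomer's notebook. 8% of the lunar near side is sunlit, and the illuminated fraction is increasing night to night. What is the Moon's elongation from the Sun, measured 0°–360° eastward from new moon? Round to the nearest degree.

Invert f = (1 − cos θ)/2 to get cos θ = 1 − 2(0.08) = 0.840, hence θ₀ = arccos 0.840 = 32.9°.
Waxing ⇒ before full, so θ = 32.9°.

33°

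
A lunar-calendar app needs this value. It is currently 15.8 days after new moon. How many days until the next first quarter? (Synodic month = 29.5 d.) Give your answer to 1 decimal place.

21.1 days

First quarter is 0.25 of the way through the cycle: age 0.25 × 29.5 = 7.375 d.
This lunation's first quarter (7.375 d) has passed, so add one period: 36.875 − 15.8 = 21.075 days.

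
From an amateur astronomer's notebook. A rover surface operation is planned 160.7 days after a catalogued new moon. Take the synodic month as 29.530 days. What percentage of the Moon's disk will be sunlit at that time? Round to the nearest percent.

97%

160.7 d spans 5 complete synodic months (5 × 29.530 = 147.65 d) plus 13.05 d.
Elongation θ = 360° × 13.05/29.530 ≈ 159.1°.
cos 159.1° = (-0.934), so f = (1 − (-0.934))/2 = 0.967, so 97%.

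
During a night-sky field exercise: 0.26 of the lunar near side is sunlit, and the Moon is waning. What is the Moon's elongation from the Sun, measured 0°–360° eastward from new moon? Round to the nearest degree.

299°

cos θ = 1 − 2f = 0.480, giving a principal value of 61.3°.
Since the Moon is past full (waning), take the reflex angle: θ = 360° − 61.3° = 298.7°.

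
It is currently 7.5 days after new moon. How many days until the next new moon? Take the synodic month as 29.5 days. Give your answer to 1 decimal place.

One full lunation from the last new moon is 29.5 d; remaining = 29.5 − 7.5 = 22.000 d.

22.0 days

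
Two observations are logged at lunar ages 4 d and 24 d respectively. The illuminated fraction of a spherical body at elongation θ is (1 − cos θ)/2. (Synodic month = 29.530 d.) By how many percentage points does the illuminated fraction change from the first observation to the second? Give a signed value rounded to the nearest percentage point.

+14 percentage points

θ₁ = 360° × 4/29.530 = 48.8°, f₁ = (1 − cos θ₁)/2 = 0.170.
θ₂ = 360° × 24/29.530 = 292.6°, f₂ = (1 − cos θ₂)/2 = 0.308.
Change = f₂ − f₁ = +0.138 → +14 percentage points.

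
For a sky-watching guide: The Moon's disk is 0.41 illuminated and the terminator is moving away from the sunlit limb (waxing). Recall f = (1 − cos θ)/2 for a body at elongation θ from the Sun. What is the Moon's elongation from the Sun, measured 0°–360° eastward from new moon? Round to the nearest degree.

80°

From f = (1 − cos θ)/2: cos θ = 1 − 2×0.41 = 0.180; arccos → 79.6°.
Before full moon the principal value applies: θ = 79.6°.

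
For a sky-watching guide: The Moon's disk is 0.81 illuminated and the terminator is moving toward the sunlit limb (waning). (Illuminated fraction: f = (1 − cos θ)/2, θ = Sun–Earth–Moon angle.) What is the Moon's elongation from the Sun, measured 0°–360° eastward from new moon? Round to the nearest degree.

Invert f = (1 − cos θ)/2 to get cos θ = 1 − 2(0.81) = -0.620, hence θ₀ = arccos -0.620 = 128.3°.
A waning Moon lies in 180°–360°, so θ = 360° − 128.3° = 231.7°.

232°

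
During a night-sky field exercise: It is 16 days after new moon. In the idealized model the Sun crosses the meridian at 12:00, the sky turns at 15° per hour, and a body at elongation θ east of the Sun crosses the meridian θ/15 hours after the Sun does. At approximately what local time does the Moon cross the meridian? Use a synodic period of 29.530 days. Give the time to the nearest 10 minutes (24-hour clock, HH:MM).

01:00

Elongation θ = 360° × 16/29.530 ≈ 195.1°.
At 15° of sky rotation per hour, 195.1° corresponds to a 13.00 h lag.
12:00 + 13.004 h ≈ 01:00 → 01:00 to the nearest ten minutes.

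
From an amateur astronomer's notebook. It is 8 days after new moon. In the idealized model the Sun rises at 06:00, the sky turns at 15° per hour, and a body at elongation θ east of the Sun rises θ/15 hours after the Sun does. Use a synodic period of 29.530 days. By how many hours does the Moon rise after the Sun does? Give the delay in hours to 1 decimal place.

6.5 h

Phase angle: θ = 360°·(8 d)/(29.530 d) = 97.5°.
At 15° of sky rotation per hour, 97.5° corresponds to a 6.50 h lag.
So the Moon rises 6.50 h after the Sun.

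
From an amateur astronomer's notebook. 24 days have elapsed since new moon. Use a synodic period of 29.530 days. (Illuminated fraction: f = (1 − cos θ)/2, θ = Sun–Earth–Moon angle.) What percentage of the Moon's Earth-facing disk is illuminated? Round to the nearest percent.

The Moon has covered 24/29.530 of its cycle, so θ ≈ 360° × 24/29.530 = 292.6°.
cos 292.6° = 0.384, so f = (1 − 0.384)/2 = 0.308, so 31%.

31%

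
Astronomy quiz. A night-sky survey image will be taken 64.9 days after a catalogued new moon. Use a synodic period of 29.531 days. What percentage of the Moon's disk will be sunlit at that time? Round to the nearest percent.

64.9 d spans 2 complete synodic months (2 × 29.531 = 59.06 d) plus 5.84 d.
The Moon has covered 5.84/29.531 of its cycle, so θ ≈ 360° × 5.84/29.531 = 71.2°.
cos 71.2° = 0.323, so f = (1 − 0.323)/2 = 0.339, so 34%.

34%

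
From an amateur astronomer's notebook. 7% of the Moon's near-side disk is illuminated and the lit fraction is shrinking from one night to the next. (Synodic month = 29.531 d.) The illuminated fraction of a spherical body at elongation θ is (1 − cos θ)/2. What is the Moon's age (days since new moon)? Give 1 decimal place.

cos θ = 1 − 2f = 0.860, giving a principal value of 30.7°.
Since the Moon is past full (waning), take the reflex angle: θ = 360° − 30.7° = 329.3°.
That fraction of the synodic month is 329.3/360 × 29.531 d ≈ 27.01 d.

27.0 days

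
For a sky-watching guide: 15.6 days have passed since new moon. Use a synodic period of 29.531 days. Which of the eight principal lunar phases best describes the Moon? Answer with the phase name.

full moon

At 15.6/29.531 of the cycle, θ ≈ 190° — the full moon range.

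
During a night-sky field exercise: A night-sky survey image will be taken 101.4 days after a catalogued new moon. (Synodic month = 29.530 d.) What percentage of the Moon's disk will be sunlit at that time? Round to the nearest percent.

96%

Reduce mod P: 101.4 − 3×29.530 = 12.81 d into the current lunation.
Elongation θ = 360° × 12.81/29.530 ≈ 156.2°.
With cos θ = (-0.915), the lit fraction is (1 − (-0.915))/2 ≈ 0.957, so 96%.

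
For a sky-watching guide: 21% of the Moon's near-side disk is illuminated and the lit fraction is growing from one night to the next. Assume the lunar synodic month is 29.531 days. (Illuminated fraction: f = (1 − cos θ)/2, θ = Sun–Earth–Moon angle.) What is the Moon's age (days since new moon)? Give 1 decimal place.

4.5 days

cos θ = 1 − 2f = 0.580, giving a principal value of 54.5°.
The Moon is waxing (0°–180°), so θ = 54.5° directly.
At 360°/29.531 d per day, 54.5° corresponds to 4.47 days.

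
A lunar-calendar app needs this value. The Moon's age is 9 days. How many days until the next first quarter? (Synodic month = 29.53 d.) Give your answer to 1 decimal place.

27.9 days

First quarter occurs at elongation 90°, i.e. at age 29.53 × 90/360 = 7.383 d.
This lunation's first quarter (7.383 d) has passed, so add one period: 36.913 − 9 = 27.913 days.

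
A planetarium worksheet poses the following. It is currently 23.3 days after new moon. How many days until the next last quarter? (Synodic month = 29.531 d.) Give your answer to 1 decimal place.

28.4 days

Last quarter is 0.75 of the way through the cycle: age 0.75 × 29.531 = 22.148 d.
Already past this cycle's last quarter; the next is at 22.148 + 29.531 = 51.679 d, so 51.679 − 23.3 = 28.379 days.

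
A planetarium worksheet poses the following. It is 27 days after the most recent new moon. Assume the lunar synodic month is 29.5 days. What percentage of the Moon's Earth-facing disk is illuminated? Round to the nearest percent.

Phase angle: θ = 360°·(27 d)/(29.5 d) = 329.5°.
cos 329.5° = 0.862, so f = (1 − 0.862)/2 = 0.069, so 7%.

7%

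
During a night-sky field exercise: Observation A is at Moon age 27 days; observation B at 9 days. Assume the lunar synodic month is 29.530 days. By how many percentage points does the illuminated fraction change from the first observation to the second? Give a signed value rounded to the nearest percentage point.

First observation: θ = 360°·27/29.530 = 329.2°, so f = 0.071.
Second observation: θ = 109.7°, f = 0.669.
Δf = 0.669 − 0.071 = +0.598, i.e. +60 pp.

+60 pp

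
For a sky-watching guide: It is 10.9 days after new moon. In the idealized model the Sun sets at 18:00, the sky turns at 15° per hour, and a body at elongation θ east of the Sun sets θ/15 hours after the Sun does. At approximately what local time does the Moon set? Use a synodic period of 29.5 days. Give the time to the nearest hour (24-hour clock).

The Moon has covered 10.9/29.5 of its cycle, so θ ≈ 360° × 10.9/29.5 = 133.0°.
At 15° of sky rotation per hour, 133.0° corresponds to a 8.87 h lag.
18:00 + 8.87 h ≈ 02:52 → 03:00 to the nearest hour.

03:00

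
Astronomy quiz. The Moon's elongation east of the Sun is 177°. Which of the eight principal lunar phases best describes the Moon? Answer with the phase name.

full moon

177° lies in the full moon sector of the 8-phase cycle.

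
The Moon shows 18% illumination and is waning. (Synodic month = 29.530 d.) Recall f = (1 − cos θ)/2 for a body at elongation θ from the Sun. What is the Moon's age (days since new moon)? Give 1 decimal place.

25.4 days

cos θ = 1 − 2f = 0.640, giving a principal value of 50.2°.
A waning Moon lies in 180°–360°, so θ = 360° − 50.2° = 309.8°.
Age = 29.530 × 309.8°/360° ≈ 25.41 days.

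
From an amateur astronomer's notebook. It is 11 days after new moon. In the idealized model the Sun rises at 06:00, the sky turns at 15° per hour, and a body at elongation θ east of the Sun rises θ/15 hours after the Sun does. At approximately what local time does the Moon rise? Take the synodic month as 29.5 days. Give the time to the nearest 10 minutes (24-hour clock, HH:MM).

The Moon has covered 11/29.5 of its cycle, so θ ≈ 360° × 11/29.5 = 134.2°.
The Moon trails the Sun by θ/15 = 134.2/15 ≈ 8.95 hours.
06:00 + 8.949 h ≈ 14:57 → 15:00 to the nearest ten minutes.

15:00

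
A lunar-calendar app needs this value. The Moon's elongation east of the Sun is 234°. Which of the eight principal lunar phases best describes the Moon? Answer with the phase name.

waning gibbous

234° lies in the waning gibbous sector of the 8-phase cycle.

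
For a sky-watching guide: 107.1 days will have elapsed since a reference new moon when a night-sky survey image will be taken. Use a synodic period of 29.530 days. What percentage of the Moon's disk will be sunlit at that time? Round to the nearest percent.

Reduce mod P: 107.1 − 3×29.530 = 18.51 d into the current lunation.
Phase angle: θ = 360°·(18.51 d)/(29.530 d) = 225.7°.
Illuminated fraction = (1 − cos 225.7°)/2 = (1 − (-0.699))/2 ≈ 0.849, so 85%.

85%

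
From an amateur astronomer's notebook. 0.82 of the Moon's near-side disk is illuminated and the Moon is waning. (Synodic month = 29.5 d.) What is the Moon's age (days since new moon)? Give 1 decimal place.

18.9 days

From f = (1 − cos θ)/2: cos θ = 1 − 2×0.82 = -0.640; arccos → 129.8°.
A waning Moon lies in 180°–360°, so θ = 360° − 129.8° = 230.2°.
That fraction of the synodic month is 230.2/360 × 29.5 d ≈ 18.86 d.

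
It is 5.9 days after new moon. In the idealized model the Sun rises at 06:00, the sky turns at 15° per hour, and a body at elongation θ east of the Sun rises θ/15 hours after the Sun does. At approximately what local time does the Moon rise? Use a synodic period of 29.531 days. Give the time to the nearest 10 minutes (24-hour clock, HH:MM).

Elongation θ = 360° × 5.9/29.531 ≈ 71.9°.
At 15° of sky rotation per hour, 71.9° corresponds to a 4.79 h lag.
06:00 + 4.795 h ≈ 10:48 → 10:50 to the nearest ten minutes.

10:50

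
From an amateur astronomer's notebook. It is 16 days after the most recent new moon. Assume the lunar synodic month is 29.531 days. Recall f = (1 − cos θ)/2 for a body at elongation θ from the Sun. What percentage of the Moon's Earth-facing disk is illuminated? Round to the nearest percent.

Phase angle: θ = 360°·(16 d)/(29.531 d) = 195.0°.
With cos θ = (-0.966), the lit fraction is (1 − (-0.966))/2 ≈ 0.983, so 98%.

98%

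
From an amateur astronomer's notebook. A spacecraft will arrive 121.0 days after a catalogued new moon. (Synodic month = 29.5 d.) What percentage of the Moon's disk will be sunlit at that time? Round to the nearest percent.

10%

121.0 d spans 4 complete synodic months (4 × 29.5 = 118.00 d) plus 3.00 d.
Phase angle: θ = 360°·(3.00 d)/(29.5 d) = 36.6°.
Illuminated fraction = (1 − cos 36.6°)/2 = (1 − 0.803)/2 ≈ 0.099, so 10%.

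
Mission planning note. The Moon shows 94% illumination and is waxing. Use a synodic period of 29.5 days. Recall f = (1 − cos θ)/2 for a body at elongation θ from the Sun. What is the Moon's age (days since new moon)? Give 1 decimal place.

From f = (1 − cos θ)/2: cos θ = 1 − 2×0.94 = -0.880; arccos → 151.6°.
Waxing ⇒ before full, so θ = 151.6°.
Age = 29.5 × 151.6°/360° ≈ 12.43 days.

12.4 days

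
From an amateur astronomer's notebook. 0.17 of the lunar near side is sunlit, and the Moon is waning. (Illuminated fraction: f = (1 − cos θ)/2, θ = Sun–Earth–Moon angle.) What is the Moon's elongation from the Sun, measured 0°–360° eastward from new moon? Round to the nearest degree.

From f = (1 − cos θ)/2: cos θ = 1 − 2×0.17 = 0.660; arccos → 48.7°.
A waning Moon lies in 180°–360°, so θ = 360° − 48.7° = 311.3°.

311°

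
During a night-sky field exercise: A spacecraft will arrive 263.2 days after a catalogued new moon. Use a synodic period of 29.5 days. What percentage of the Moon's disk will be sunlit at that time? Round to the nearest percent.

263.2 d spans 8 complete synodic months (8 × 29.5 = 236.00 d) plus 27.20 d.
The Moon has covered 27.20/29.5 of its cycle, so θ ≈ 360° × 27.20/29.5 = 331.9°.
With cos θ = 0.882, the lit fraction is (1 − 0.882)/2 ≈ 0.059, so 6%.

6%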